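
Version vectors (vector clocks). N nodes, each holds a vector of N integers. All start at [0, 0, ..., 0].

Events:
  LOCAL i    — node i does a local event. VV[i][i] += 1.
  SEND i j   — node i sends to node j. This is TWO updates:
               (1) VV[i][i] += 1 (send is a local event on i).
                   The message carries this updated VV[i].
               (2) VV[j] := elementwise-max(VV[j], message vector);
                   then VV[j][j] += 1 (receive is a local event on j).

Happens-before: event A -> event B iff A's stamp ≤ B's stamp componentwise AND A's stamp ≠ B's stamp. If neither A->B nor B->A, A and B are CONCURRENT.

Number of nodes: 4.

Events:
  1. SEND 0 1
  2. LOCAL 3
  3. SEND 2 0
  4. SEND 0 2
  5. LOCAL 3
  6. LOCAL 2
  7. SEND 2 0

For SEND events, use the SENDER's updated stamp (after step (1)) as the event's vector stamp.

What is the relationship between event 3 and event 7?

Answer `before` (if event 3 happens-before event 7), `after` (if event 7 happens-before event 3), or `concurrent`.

Answer: before

Derivation:
Initial: VV[0]=[0, 0, 0, 0]
Initial: VV[1]=[0, 0, 0, 0]
Initial: VV[2]=[0, 0, 0, 0]
Initial: VV[3]=[0, 0, 0, 0]
Event 1: SEND 0->1: VV[0][0]++ -> VV[0]=[1, 0, 0, 0], msg_vec=[1, 0, 0, 0]; VV[1]=max(VV[1],msg_vec) then VV[1][1]++ -> VV[1]=[1, 1, 0, 0]
Event 2: LOCAL 3: VV[3][3]++ -> VV[3]=[0, 0, 0, 1]
Event 3: SEND 2->0: VV[2][2]++ -> VV[2]=[0, 0, 1, 0], msg_vec=[0, 0, 1, 0]; VV[0]=max(VV[0],msg_vec) then VV[0][0]++ -> VV[0]=[2, 0, 1, 0]
Event 4: SEND 0->2: VV[0][0]++ -> VV[0]=[3, 0, 1, 0], msg_vec=[3, 0, 1, 0]; VV[2]=max(VV[2],msg_vec) then VV[2][2]++ -> VV[2]=[3, 0, 2, 0]
Event 5: LOCAL 3: VV[3][3]++ -> VV[3]=[0, 0, 0, 2]
Event 6: LOCAL 2: VV[2][2]++ -> VV[2]=[3, 0, 3, 0]
Event 7: SEND 2->0: VV[2][2]++ -> VV[2]=[3, 0, 4, 0], msg_vec=[3, 0, 4, 0]; VV[0]=max(VV[0],msg_vec) then VV[0][0]++ -> VV[0]=[4, 0, 4, 0]
Event 3 stamp: [0, 0, 1, 0]
Event 7 stamp: [3, 0, 4, 0]
[0, 0, 1, 0] <= [3, 0, 4, 0]? True
[3, 0, 4, 0] <= [0, 0, 1, 0]? False
Relation: before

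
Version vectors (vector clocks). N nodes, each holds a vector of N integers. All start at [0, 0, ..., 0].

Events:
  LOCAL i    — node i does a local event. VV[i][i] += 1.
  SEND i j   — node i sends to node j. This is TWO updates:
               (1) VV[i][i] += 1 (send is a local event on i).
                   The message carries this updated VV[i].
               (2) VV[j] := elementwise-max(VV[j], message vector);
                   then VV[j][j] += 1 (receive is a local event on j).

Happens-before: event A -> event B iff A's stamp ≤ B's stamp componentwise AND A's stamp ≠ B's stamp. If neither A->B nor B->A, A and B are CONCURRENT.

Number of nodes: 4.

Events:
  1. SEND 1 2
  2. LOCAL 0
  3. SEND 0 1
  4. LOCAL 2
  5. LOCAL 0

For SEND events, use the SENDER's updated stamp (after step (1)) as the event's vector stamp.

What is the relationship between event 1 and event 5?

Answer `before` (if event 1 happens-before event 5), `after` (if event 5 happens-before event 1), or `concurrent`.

Initial: VV[0]=[0, 0, 0, 0]
Initial: VV[1]=[0, 0, 0, 0]
Initial: VV[2]=[0, 0, 0, 0]
Initial: VV[3]=[0, 0, 0, 0]
Event 1: SEND 1->2: VV[1][1]++ -> VV[1]=[0, 1, 0, 0], msg_vec=[0, 1, 0, 0]; VV[2]=max(VV[2],msg_vec) then VV[2][2]++ -> VV[2]=[0, 1, 1, 0]
Event 2: LOCAL 0: VV[0][0]++ -> VV[0]=[1, 0, 0, 0]
Event 3: SEND 0->1: VV[0][0]++ -> VV[0]=[2, 0, 0, 0], msg_vec=[2, 0, 0, 0]; VV[1]=max(VV[1],msg_vec) then VV[1][1]++ -> VV[1]=[2, 2, 0, 0]
Event 4: LOCAL 2: VV[2][2]++ -> VV[2]=[0, 1, 2, 0]
Event 5: LOCAL 0: VV[0][0]++ -> VV[0]=[3, 0, 0, 0]
Event 1 stamp: [0, 1, 0, 0]
Event 5 stamp: [3, 0, 0, 0]
[0, 1, 0, 0] <= [3, 0, 0, 0]? False
[3, 0, 0, 0] <= [0, 1, 0, 0]? False
Relation: concurrent

Answer: concurrent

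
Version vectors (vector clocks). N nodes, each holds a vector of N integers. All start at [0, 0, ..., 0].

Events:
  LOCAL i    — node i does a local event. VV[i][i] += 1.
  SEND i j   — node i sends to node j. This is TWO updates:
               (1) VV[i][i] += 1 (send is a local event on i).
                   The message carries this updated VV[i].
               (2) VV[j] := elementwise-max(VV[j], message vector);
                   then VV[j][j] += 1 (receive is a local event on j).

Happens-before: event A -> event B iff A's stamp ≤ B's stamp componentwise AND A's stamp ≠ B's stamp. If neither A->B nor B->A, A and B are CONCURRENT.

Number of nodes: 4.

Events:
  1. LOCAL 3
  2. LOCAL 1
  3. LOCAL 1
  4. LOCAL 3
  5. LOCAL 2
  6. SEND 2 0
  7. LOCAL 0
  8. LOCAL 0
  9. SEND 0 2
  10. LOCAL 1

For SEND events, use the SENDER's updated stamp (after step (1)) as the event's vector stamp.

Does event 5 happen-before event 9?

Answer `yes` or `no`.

Answer: yes

Derivation:
Initial: VV[0]=[0, 0, 0, 0]
Initial: VV[1]=[0, 0, 0, 0]
Initial: VV[2]=[0, 0, 0, 0]
Initial: VV[3]=[0, 0, 0, 0]
Event 1: LOCAL 3: VV[3][3]++ -> VV[3]=[0, 0, 0, 1]
Event 2: LOCAL 1: VV[1][1]++ -> VV[1]=[0, 1, 0, 0]
Event 3: LOCAL 1: VV[1][1]++ -> VV[1]=[0, 2, 0, 0]
Event 4: LOCAL 3: VV[3][3]++ -> VV[3]=[0, 0, 0, 2]
Event 5: LOCAL 2: VV[2][2]++ -> VV[2]=[0, 0, 1, 0]
Event 6: SEND 2->0: VV[2][2]++ -> VV[2]=[0, 0, 2, 0], msg_vec=[0, 0, 2, 0]; VV[0]=max(VV[0],msg_vec) then VV[0][0]++ -> VV[0]=[1, 0, 2, 0]
Event 7: LOCAL 0: VV[0][0]++ -> VV[0]=[2, 0, 2, 0]
Event 8: LOCAL 0: VV[0][0]++ -> VV[0]=[3, 0, 2, 0]
Event 9: SEND 0->2: VV[0][0]++ -> VV[0]=[4, 0, 2, 0], msg_vec=[4, 0, 2, 0]; VV[2]=max(VV[2],msg_vec) then VV[2][2]++ -> VV[2]=[4, 0, 3, 0]
Event 10: LOCAL 1: VV[1][1]++ -> VV[1]=[0, 3, 0, 0]
Event 5 stamp: [0, 0, 1, 0]
Event 9 stamp: [4, 0, 2, 0]
[0, 0, 1, 0] <= [4, 0, 2, 0]? True. Equal? False. Happens-before: True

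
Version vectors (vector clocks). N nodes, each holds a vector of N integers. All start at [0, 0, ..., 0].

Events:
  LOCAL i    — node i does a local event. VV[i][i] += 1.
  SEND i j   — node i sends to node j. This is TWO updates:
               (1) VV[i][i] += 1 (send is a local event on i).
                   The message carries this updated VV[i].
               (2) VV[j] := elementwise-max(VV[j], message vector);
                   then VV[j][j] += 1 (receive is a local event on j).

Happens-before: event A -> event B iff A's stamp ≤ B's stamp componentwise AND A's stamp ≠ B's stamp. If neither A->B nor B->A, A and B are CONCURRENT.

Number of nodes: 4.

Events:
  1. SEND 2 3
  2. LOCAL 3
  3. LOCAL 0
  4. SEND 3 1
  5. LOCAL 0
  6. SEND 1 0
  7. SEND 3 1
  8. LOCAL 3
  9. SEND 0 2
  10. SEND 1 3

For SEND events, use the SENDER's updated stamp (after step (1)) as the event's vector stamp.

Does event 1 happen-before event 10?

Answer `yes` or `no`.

Answer: yes

Derivation:
Initial: VV[0]=[0, 0, 0, 0]
Initial: VV[1]=[0, 0, 0, 0]
Initial: VV[2]=[0, 0, 0, 0]
Initial: VV[3]=[0, 0, 0, 0]
Event 1: SEND 2->3: VV[2][2]++ -> VV[2]=[0, 0, 1, 0], msg_vec=[0, 0, 1, 0]; VV[3]=max(VV[3],msg_vec) then VV[3][3]++ -> VV[3]=[0, 0, 1, 1]
Event 2: LOCAL 3: VV[3][3]++ -> VV[3]=[0, 0, 1, 2]
Event 3: LOCAL 0: VV[0][0]++ -> VV[0]=[1, 0, 0, 0]
Event 4: SEND 3->1: VV[3][3]++ -> VV[3]=[0, 0, 1, 3], msg_vec=[0, 0, 1, 3]; VV[1]=max(VV[1],msg_vec) then VV[1][1]++ -> VV[1]=[0, 1, 1, 3]
Event 5: LOCAL 0: VV[0][0]++ -> VV[0]=[2, 0, 0, 0]
Event 6: SEND 1->0: VV[1][1]++ -> VV[1]=[0, 2, 1, 3], msg_vec=[0, 2, 1, 3]; VV[0]=max(VV[0],msg_vec) then VV[0][0]++ -> VV[0]=[3, 2, 1, 3]
Event 7: SEND 3->1: VV[3][3]++ -> VV[3]=[0, 0, 1, 4], msg_vec=[0, 0, 1, 4]; VV[1]=max(VV[1],msg_vec) then VV[1][1]++ -> VV[1]=[0, 3, 1, 4]
Event 8: LOCAL 3: VV[3][3]++ -> VV[3]=[0, 0, 1, 5]
Event 9: SEND 0->2: VV[0][0]++ -> VV[0]=[4, 2, 1, 3], msg_vec=[4, 2, 1, 3]; VV[2]=max(VV[2],msg_vec) then VV[2][2]++ -> VV[2]=[4, 2, 2, 3]
Event 10: SEND 1->3: VV[1][1]++ -> VV[1]=[0, 4, 1, 4], msg_vec=[0, 4, 1, 4]; VV[3]=max(VV[3],msg_vec) then VV[3][3]++ -> VV[3]=[0, 4, 1, 6]
Event 1 stamp: [0, 0, 1, 0]
Event 10 stamp: [0, 4, 1, 4]
[0, 0, 1, 0] <= [0, 4, 1, 4]? True. Equal? False. Happens-before: True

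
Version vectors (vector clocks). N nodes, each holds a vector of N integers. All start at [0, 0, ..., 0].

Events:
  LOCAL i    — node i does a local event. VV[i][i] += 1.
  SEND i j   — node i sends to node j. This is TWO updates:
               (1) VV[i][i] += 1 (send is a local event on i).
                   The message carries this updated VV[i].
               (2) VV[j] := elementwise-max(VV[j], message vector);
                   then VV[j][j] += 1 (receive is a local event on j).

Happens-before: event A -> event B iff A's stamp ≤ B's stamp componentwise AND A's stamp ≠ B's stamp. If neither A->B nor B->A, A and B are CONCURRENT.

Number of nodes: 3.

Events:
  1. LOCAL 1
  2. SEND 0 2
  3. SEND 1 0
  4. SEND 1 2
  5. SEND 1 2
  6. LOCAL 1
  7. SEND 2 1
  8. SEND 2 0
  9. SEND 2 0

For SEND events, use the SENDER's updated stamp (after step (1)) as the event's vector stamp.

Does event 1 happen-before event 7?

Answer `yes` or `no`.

Initial: VV[0]=[0, 0, 0]
Initial: VV[1]=[0, 0, 0]
Initial: VV[2]=[0, 0, 0]
Event 1: LOCAL 1: VV[1][1]++ -> VV[1]=[0, 1, 0]
Event 2: SEND 0->2: VV[0][0]++ -> VV[0]=[1, 0, 0], msg_vec=[1, 0, 0]; VV[2]=max(VV[2],msg_vec) then VV[2][2]++ -> VV[2]=[1, 0, 1]
Event 3: SEND 1->0: VV[1][1]++ -> VV[1]=[0, 2, 0], msg_vec=[0, 2, 0]; VV[0]=max(VV[0],msg_vec) then VV[0][0]++ -> VV[0]=[2, 2, 0]
Event 4: SEND 1->2: VV[1][1]++ -> VV[1]=[0, 3, 0], msg_vec=[0, 3, 0]; VV[2]=max(VV[2],msg_vec) then VV[2][2]++ -> VV[2]=[1, 3, 2]
Event 5: SEND 1->2: VV[1][1]++ -> VV[1]=[0, 4, 0], msg_vec=[0, 4, 0]; VV[2]=max(VV[2],msg_vec) then VV[2][2]++ -> VV[2]=[1, 4, 3]
Event 6: LOCAL 1: VV[1][1]++ -> VV[1]=[0, 5, 0]
Event 7: SEND 2->1: VV[2][2]++ -> VV[2]=[1, 4, 4], msg_vec=[1, 4, 4]; VV[1]=max(VV[1],msg_vec) then VV[1][1]++ -> VV[1]=[1, 6, 4]
Event 8: SEND 2->0: VV[2][2]++ -> VV[2]=[1, 4, 5], msg_vec=[1, 4, 5]; VV[0]=max(VV[0],msg_vec) then VV[0][0]++ -> VV[0]=[3, 4, 5]
Event 9: SEND 2->0: VV[2][2]++ -> VV[2]=[1, 4, 6], msg_vec=[1, 4, 6]; VV[0]=max(VV[0],msg_vec) then VV[0][0]++ -> VV[0]=[4, 4, 6]
Event 1 stamp: [0, 1, 0]
Event 7 stamp: [1, 4, 4]
[0, 1, 0] <= [1, 4, 4]? True. Equal? False. Happens-before: True

Answer: yes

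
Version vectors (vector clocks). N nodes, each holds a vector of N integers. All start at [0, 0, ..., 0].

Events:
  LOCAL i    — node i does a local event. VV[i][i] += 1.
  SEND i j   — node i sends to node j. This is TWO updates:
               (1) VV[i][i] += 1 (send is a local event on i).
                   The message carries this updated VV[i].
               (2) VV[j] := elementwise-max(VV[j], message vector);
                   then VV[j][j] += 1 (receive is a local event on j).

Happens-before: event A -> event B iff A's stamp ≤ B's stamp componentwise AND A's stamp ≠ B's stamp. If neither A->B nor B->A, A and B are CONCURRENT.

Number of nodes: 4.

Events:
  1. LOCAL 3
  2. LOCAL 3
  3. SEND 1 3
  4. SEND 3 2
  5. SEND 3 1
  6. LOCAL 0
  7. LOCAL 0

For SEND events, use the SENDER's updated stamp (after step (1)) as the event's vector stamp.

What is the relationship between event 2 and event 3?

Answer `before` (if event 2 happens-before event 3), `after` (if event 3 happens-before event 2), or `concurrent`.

Answer: concurrent

Derivation:
Initial: VV[0]=[0, 0, 0, 0]
Initial: VV[1]=[0, 0, 0, 0]
Initial: VV[2]=[0, 0, 0, 0]
Initial: VV[3]=[0, 0, 0, 0]
Event 1: LOCAL 3: VV[3][3]++ -> VV[3]=[0, 0, 0, 1]
Event 2: LOCAL 3: VV[3][3]++ -> VV[3]=[0, 0, 0, 2]
Event 3: SEND 1->3: VV[1][1]++ -> VV[1]=[0, 1, 0, 0], msg_vec=[0, 1, 0, 0]; VV[3]=max(VV[3],msg_vec) then VV[3][3]++ -> VV[3]=[0, 1, 0, 3]
Event 4: SEND 3->2: VV[3][3]++ -> VV[3]=[0, 1, 0, 4], msg_vec=[0, 1, 0, 4]; VV[2]=max(VV[2],msg_vec) then VV[2][2]++ -> VV[2]=[0, 1, 1, 4]
Event 5: SEND 3->1: VV[3][3]++ -> VV[3]=[0, 1, 0, 5], msg_vec=[0, 1, 0, 5]; VV[1]=max(VV[1],msg_vec) then VV[1][1]++ -> VV[1]=[0, 2, 0, 5]
Event 6: LOCAL 0: VV[0][0]++ -> VV[0]=[1, 0, 0, 0]
Event 7: LOCAL 0: VV[0][0]++ -> VV[0]=[2, 0, 0, 0]
Event 2 stamp: [0, 0, 0, 2]
Event 3 stamp: [0, 1, 0, 0]
[0, 0, 0, 2] <= [0, 1, 0, 0]? False
[0, 1, 0, 0] <= [0, 0, 0, 2]? False
Relation: concurrent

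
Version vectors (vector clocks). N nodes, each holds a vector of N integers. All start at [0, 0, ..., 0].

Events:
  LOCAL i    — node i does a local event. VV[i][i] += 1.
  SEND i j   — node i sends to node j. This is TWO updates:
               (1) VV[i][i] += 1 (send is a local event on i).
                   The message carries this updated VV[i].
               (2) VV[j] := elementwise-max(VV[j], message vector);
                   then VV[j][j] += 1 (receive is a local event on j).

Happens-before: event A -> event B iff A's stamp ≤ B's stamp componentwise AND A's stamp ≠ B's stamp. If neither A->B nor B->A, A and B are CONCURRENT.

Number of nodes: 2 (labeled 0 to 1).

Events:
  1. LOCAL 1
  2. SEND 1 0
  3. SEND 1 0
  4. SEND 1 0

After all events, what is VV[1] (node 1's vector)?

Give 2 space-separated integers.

Answer: 0 4

Derivation:
Initial: VV[0]=[0, 0]
Initial: VV[1]=[0, 0]
Event 1: LOCAL 1: VV[1][1]++ -> VV[1]=[0, 1]
Event 2: SEND 1->0: VV[1][1]++ -> VV[1]=[0, 2], msg_vec=[0, 2]; VV[0]=max(VV[0],msg_vec) then VV[0][0]++ -> VV[0]=[1, 2]
Event 3: SEND 1->0: VV[1][1]++ -> VV[1]=[0, 3], msg_vec=[0, 3]; VV[0]=max(VV[0],msg_vec) then VV[0][0]++ -> VV[0]=[2, 3]
Event 4: SEND 1->0: VV[1][1]++ -> VV[1]=[0, 4], msg_vec=[0, 4]; VV[0]=max(VV[0],msg_vec) then VV[0][0]++ -> VV[0]=[3, 4]
Final vectors: VV[0]=[3, 4]; VV[1]=[0, 4]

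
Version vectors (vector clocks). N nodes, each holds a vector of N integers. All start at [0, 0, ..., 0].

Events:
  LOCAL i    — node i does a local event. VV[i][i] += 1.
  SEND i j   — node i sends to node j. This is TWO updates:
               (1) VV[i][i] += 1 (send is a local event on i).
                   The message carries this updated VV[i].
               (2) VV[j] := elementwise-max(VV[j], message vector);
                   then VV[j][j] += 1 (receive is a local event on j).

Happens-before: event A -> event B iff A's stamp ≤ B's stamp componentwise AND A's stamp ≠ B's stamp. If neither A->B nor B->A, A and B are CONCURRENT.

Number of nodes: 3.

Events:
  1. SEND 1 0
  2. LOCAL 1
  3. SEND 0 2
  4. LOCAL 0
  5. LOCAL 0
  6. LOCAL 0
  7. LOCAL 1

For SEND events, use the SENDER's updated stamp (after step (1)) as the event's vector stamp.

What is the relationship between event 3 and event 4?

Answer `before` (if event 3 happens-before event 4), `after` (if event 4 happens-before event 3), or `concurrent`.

Answer: before

Derivation:
Initial: VV[0]=[0, 0, 0]
Initial: VV[1]=[0, 0, 0]
Initial: VV[2]=[0, 0, 0]
Event 1: SEND 1->0: VV[1][1]++ -> VV[1]=[0, 1, 0], msg_vec=[0, 1, 0]; VV[0]=max(VV[0],msg_vec) then VV[0][0]++ -> VV[0]=[1, 1, 0]
Event 2: LOCAL 1: VV[1][1]++ -> VV[1]=[0, 2, 0]
Event 3: SEND 0->2: VV[0][0]++ -> VV[0]=[2, 1, 0], msg_vec=[2, 1, 0]; VV[2]=max(VV[2],msg_vec) then VV[2][2]++ -> VV[2]=[2, 1, 1]
Event 4: LOCAL 0: VV[0][0]++ -> VV[0]=[3, 1, 0]
Event 5: LOCAL 0: VV[0][0]++ -> VV[0]=[4, 1, 0]
Event 6: LOCAL 0: VV[0][0]++ -> VV[0]=[5, 1, 0]
Event 7: LOCAL 1: VV[1][1]++ -> VV[1]=[0, 3, 0]
Event 3 stamp: [2, 1, 0]
Event 4 stamp: [3, 1, 0]
[2, 1, 0] <= [3, 1, 0]? True
[3, 1, 0] <= [2, 1, 0]? False
Relation: before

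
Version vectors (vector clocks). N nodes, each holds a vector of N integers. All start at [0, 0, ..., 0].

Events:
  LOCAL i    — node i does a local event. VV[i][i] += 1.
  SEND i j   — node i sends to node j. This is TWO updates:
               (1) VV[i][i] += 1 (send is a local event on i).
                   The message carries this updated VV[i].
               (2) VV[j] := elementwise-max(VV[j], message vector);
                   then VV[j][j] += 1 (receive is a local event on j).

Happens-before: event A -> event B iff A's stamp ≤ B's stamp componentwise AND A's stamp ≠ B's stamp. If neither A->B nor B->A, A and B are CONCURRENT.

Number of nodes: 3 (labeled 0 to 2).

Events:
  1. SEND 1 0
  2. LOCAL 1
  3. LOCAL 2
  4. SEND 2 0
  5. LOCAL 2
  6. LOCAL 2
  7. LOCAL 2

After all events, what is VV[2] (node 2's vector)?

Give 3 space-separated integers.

Answer: 0 0 5

Derivation:
Initial: VV[0]=[0, 0, 0]
Initial: VV[1]=[0, 0, 0]
Initial: VV[2]=[0, 0, 0]
Event 1: SEND 1->0: VV[1][1]++ -> VV[1]=[0, 1, 0], msg_vec=[0, 1, 0]; VV[0]=max(VV[0],msg_vec) then VV[0][0]++ -> VV[0]=[1, 1, 0]
Event 2: LOCAL 1: VV[1][1]++ -> VV[1]=[0, 2, 0]
Event 3: LOCAL 2: VV[2][2]++ -> VV[2]=[0, 0, 1]
Event 4: SEND 2->0: VV[2][2]++ -> VV[2]=[0, 0, 2], msg_vec=[0, 0, 2]; VV[0]=max(VV[0],msg_vec) then VV[0][0]++ -> VV[0]=[2, 1, 2]
Event 5: LOCAL 2: VV[2][2]++ -> VV[2]=[0, 0, 3]
Event 6: LOCAL 2: VV[2][2]++ -> VV[2]=[0, 0, 4]
Event 7: LOCAL 2: VV[2][2]++ -> VV[2]=[0, 0, 5]
Final vectors: VV[0]=[2, 1, 2]; VV[1]=[0, 2, 0]; VV[2]=[0, 0, 5]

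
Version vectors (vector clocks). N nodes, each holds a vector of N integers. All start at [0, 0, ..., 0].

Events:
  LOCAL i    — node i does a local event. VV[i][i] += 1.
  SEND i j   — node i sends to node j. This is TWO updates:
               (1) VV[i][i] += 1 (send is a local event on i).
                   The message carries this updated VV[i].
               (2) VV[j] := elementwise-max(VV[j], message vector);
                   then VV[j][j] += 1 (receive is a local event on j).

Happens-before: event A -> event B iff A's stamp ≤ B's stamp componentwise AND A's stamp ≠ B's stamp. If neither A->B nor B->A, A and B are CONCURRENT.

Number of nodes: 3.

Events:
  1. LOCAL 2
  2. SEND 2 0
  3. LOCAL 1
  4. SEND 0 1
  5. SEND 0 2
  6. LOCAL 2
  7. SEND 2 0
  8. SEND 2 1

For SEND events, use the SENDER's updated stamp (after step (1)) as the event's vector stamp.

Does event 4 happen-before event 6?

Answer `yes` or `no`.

Answer: yes

Derivation:
Initial: VV[0]=[0, 0, 0]
Initial: VV[1]=[0, 0, 0]
Initial: VV[2]=[0, 0, 0]
Event 1: LOCAL 2: VV[2][2]++ -> VV[2]=[0, 0, 1]
Event 2: SEND 2->0: VV[2][2]++ -> VV[2]=[0, 0, 2], msg_vec=[0, 0, 2]; VV[0]=max(VV[0],msg_vec) then VV[0][0]++ -> VV[0]=[1, 0, 2]
Event 3: LOCAL 1: VV[1][1]++ -> VV[1]=[0, 1, 0]
Event 4: SEND 0->1: VV[0][0]++ -> VV[0]=[2, 0, 2], msg_vec=[2, 0, 2]; VV[1]=max(VV[1],msg_vec) then VV[1][1]++ -> VV[1]=[2, 2, 2]
Event 5: SEND 0->2: VV[0][0]++ -> VV[0]=[3, 0, 2], msg_vec=[3, 0, 2]; VV[2]=max(VV[2],msg_vec) then VV[2][2]++ -> VV[2]=[3, 0, 3]
Event 6: LOCAL 2: VV[2][2]++ -> VV[2]=[3, 0, 4]
Event 7: SEND 2->0: VV[2][2]++ -> VV[2]=[3, 0, 5], msg_vec=[3, 0, 5]; VV[0]=max(VV[0],msg_vec) then VV[0][0]++ -> VV[0]=[4, 0, 5]
Event 8: SEND 2->1: VV[2][2]++ -> VV[2]=[3, 0, 6], msg_vec=[3, 0, 6]; VV[1]=max(VV[1],msg_vec) then VV[1][1]++ -> VV[1]=[3, 3, 6]
Event 4 stamp: [2, 0, 2]
Event 6 stamp: [3, 0, 4]
[2, 0, 2] <= [3, 0, 4]? True. Equal? False. Happens-before: True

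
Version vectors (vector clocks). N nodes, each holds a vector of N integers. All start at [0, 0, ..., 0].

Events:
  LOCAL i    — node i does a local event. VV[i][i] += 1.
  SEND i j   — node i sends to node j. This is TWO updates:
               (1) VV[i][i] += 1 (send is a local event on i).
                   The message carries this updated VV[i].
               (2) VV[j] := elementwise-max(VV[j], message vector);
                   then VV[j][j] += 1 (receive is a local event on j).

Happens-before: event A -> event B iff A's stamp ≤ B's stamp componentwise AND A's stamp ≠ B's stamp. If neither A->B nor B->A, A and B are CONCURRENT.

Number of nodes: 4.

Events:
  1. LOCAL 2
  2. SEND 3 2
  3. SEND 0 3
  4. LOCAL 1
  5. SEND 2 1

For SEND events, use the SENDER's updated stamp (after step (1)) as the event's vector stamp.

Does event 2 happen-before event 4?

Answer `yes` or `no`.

Initial: VV[0]=[0, 0, 0, 0]
Initial: VV[1]=[0, 0, 0, 0]
Initial: VV[2]=[0, 0, 0, 0]
Initial: VV[3]=[0, 0, 0, 0]
Event 1: LOCAL 2: VV[2][2]++ -> VV[2]=[0, 0, 1, 0]
Event 2: SEND 3->2: VV[3][3]++ -> VV[3]=[0, 0, 0, 1], msg_vec=[0, 0, 0, 1]; VV[2]=max(VV[2],msg_vec) then VV[2][2]++ -> VV[2]=[0, 0, 2, 1]
Event 3: SEND 0->3: VV[0][0]++ -> VV[0]=[1, 0, 0, 0], msg_vec=[1, 0, 0, 0]; VV[3]=max(VV[3],msg_vec) then VV[3][3]++ -> VV[3]=[1, 0, 0, 2]
Event 4: LOCAL 1: VV[1][1]++ -> VV[1]=[0, 1, 0, 0]
Event 5: SEND 2->1: VV[2][2]++ -> VV[2]=[0, 0, 3, 1], msg_vec=[0, 0, 3, 1]; VV[1]=max(VV[1],msg_vec) then VV[1][1]++ -> VV[1]=[0, 2, 3, 1]
Event 2 stamp: [0, 0, 0, 1]
Event 4 stamp: [0, 1, 0, 0]
[0, 0, 0, 1] <= [0, 1, 0, 0]? False. Equal? False. Happens-before: False

Answer: no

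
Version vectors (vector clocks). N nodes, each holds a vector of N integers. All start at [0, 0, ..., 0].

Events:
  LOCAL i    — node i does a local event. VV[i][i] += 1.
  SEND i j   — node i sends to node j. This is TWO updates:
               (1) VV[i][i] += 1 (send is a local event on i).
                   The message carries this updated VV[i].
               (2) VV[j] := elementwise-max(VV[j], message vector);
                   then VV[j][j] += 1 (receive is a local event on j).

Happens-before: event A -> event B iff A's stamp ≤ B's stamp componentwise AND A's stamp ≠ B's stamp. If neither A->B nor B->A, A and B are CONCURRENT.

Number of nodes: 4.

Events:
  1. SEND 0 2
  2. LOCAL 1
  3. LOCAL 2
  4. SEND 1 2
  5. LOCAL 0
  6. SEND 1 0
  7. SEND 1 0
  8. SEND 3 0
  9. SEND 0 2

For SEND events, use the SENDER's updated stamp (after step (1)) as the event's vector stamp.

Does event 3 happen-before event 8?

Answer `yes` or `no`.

Initial: VV[0]=[0, 0, 0, 0]
Initial: VV[1]=[0, 0, 0, 0]
Initial: VV[2]=[0, 0, 0, 0]
Initial: VV[3]=[0, 0, 0, 0]
Event 1: SEND 0->2: VV[0][0]++ -> VV[0]=[1, 0, 0, 0], msg_vec=[1, 0, 0, 0]; VV[2]=max(VV[2],msg_vec) then VV[2][2]++ -> VV[2]=[1, 0, 1, 0]
Event 2: LOCAL 1: VV[1][1]++ -> VV[1]=[0, 1, 0, 0]
Event 3: LOCAL 2: VV[2][2]++ -> VV[2]=[1, 0, 2, 0]
Event 4: SEND 1->2: VV[1][1]++ -> VV[1]=[0, 2, 0, 0], msg_vec=[0, 2, 0, 0]; VV[2]=max(VV[2],msg_vec) then VV[2][2]++ -> VV[2]=[1, 2, 3, 0]
Event 5: LOCAL 0: VV[0][0]++ -> VV[0]=[2, 0, 0, 0]
Event 6: SEND 1->0: VV[1][1]++ -> VV[1]=[0, 3, 0, 0], msg_vec=[0, 3, 0, 0]; VV[0]=max(VV[0],msg_vec) then VV[0][0]++ -> VV[0]=[3, 3, 0, 0]
Event 7: SEND 1->0: VV[1][1]++ -> VV[1]=[0, 4, 0, 0], msg_vec=[0, 4, 0, 0]; VV[0]=max(VV[0],msg_vec) then VV[0][0]++ -> VV[0]=[4, 4, 0, 0]
Event 8: SEND 3->0: VV[3][3]++ -> VV[3]=[0, 0, 0, 1], msg_vec=[0, 0, 0, 1]; VV[0]=max(VV[0],msg_vec) then VV[0][0]++ -> VV[0]=[5, 4, 0, 1]
Event 9: SEND 0->2: VV[0][0]++ -> VV[0]=[6, 4, 0, 1], msg_vec=[6, 4, 0, 1]; VV[2]=max(VV[2],msg_vec) then VV[2][2]++ -> VV[2]=[6, 4, 4, 1]
Event 3 stamp: [1, 0, 2, 0]
Event 8 stamp: [0, 0, 0, 1]
[1, 0, 2, 0] <= [0, 0, 0, 1]? False. Equal? False. Happens-before: False

Answer: no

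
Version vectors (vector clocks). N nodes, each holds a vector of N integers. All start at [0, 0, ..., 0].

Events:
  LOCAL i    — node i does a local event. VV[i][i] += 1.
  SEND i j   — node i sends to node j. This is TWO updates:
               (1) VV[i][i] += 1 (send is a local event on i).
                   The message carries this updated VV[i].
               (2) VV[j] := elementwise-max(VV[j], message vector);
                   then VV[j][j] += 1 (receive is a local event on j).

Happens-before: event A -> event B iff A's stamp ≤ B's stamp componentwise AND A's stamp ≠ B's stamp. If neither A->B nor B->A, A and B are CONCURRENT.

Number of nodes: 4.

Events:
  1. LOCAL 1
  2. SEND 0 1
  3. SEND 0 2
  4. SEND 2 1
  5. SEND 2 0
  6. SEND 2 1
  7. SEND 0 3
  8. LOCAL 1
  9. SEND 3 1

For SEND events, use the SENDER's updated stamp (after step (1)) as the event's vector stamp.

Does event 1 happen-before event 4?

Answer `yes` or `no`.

Answer: no

Derivation:
Initial: VV[0]=[0, 0, 0, 0]
Initial: VV[1]=[0, 0, 0, 0]
Initial: VV[2]=[0, 0, 0, 0]
Initial: VV[3]=[0, 0, 0, 0]
Event 1: LOCAL 1: VV[1][1]++ -> VV[1]=[0, 1, 0, 0]
Event 2: SEND 0->1: VV[0][0]++ -> VV[0]=[1, 0, 0, 0], msg_vec=[1, 0, 0, 0]; VV[1]=max(VV[1],msg_vec) then VV[1][1]++ -> VV[1]=[1, 2, 0, 0]
Event 3: SEND 0->2: VV[0][0]++ -> VV[0]=[2, 0, 0, 0], msg_vec=[2, 0, 0, 0]; VV[2]=max(VV[2],msg_vec) then VV[2][2]++ -> VV[2]=[2, 0, 1, 0]
Event 4: SEND 2->1: VV[2][2]++ -> VV[2]=[2, 0, 2, 0], msg_vec=[2, 0, 2, 0]; VV[1]=max(VV[1],msg_vec) then VV[1][1]++ -> VV[1]=[2, 3, 2, 0]
Event 5: SEND 2->0: VV[2][2]++ -> VV[2]=[2, 0, 3, 0], msg_vec=[2, 0, 3, 0]; VV[0]=max(VV[0],msg_vec) then VV[0][0]++ -> VV[0]=[3, 0, 3, 0]
Event 6: SEND 2->1: VV[2][2]++ -> VV[2]=[2, 0, 4, 0], msg_vec=[2, 0, 4, 0]; VV[1]=max(VV[1],msg_vec) then VV[1][1]++ -> VV[1]=[2, 4, 4, 0]
Event 7: SEND 0->3: VV[0][0]++ -> VV[0]=[4, 0, 3, 0], msg_vec=[4, 0, 3, 0]; VV[3]=max(VV[3],msg_vec) then VV[3][3]++ -> VV[3]=[4, 0, 3, 1]
Event 8: LOCAL 1: VV[1][1]++ -> VV[1]=[2, 5, 4, 0]
Event 9: SEND 3->1: VV[3][3]++ -> VV[3]=[4, 0, 3, 2], msg_vec=[4, 0, 3, 2]; VV[1]=max(VV[1],msg_vec) then VV[1][1]++ -> VV[1]=[4, 6, 4, 2]
Event 1 stamp: [0, 1, 0, 0]
Event 4 stamp: [2, 0, 2, 0]
[0, 1, 0, 0] <= [2, 0, 2, 0]? False. Equal? False. Happens-before: False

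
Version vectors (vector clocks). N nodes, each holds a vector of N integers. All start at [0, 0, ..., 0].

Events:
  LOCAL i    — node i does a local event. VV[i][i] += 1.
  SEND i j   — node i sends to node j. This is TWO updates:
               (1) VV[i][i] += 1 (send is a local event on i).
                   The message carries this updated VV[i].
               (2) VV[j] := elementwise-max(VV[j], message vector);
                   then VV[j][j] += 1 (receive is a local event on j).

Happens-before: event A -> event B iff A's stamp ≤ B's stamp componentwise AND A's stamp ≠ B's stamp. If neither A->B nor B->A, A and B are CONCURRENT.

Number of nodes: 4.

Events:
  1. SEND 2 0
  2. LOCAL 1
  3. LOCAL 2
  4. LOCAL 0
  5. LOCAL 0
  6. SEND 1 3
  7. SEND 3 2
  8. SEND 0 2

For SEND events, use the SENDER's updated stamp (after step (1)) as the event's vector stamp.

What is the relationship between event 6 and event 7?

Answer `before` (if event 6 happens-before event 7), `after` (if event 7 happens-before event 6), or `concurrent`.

Initial: VV[0]=[0, 0, 0, 0]
Initial: VV[1]=[0, 0, 0, 0]
Initial: VV[2]=[0, 0, 0, 0]
Initial: VV[3]=[0, 0, 0, 0]
Event 1: SEND 2->0: VV[2][2]++ -> VV[2]=[0, 0, 1, 0], msg_vec=[0, 0, 1, 0]; VV[0]=max(VV[0],msg_vec) then VV[0][0]++ -> VV[0]=[1, 0, 1, 0]
Event 2: LOCAL 1: VV[1][1]++ -> VV[1]=[0, 1, 0, 0]
Event 3: LOCAL 2: VV[2][2]++ -> VV[2]=[0, 0, 2, 0]
Event 4: LOCAL 0: VV[0][0]++ -> VV[0]=[2, 0, 1, 0]
Event 5: LOCAL 0: VV[0][0]++ -> VV[0]=[3, 0, 1, 0]
Event 6: SEND 1->3: VV[1][1]++ -> VV[1]=[0, 2, 0, 0], msg_vec=[0, 2, 0, 0]; VV[3]=max(VV[3],msg_vec) then VV[3][3]++ -> VV[3]=[0, 2, 0, 1]
Event 7: SEND 3->2: VV[3][3]++ -> VV[3]=[0, 2, 0, 2], msg_vec=[0, 2, 0, 2]; VV[2]=max(VV[2],msg_vec) then VV[2][2]++ -> VV[2]=[0, 2, 3, 2]
Event 8: SEND 0->2: VV[0][0]++ -> VV[0]=[4, 0, 1, 0], msg_vec=[4, 0, 1, 0]; VV[2]=max(VV[2],msg_vec) then VV[2][2]++ -> VV[2]=[4, 2, 4, 2]
Event 6 stamp: [0, 2, 0, 0]
Event 7 stamp: [0, 2, 0, 2]
[0, 2, 0, 0] <= [0, 2, 0, 2]? True
[0, 2, 0, 2] <= [0, 2, 0, 0]? False
Relation: before

Answer: before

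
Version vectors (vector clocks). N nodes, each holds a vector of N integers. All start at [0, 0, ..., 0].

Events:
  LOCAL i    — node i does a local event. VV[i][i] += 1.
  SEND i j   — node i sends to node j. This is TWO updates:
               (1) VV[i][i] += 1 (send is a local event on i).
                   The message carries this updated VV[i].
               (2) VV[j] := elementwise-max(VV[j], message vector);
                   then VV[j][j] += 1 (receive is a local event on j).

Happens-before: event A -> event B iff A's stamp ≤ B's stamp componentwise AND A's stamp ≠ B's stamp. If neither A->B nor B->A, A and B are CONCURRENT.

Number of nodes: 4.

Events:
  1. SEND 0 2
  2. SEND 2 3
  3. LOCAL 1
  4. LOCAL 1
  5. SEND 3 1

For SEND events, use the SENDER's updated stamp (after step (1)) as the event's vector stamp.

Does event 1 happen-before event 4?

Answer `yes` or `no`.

Answer: no

Derivation:
Initial: VV[0]=[0, 0, 0, 0]
Initial: VV[1]=[0, 0, 0, 0]
Initial: VV[2]=[0, 0, 0, 0]
Initial: VV[3]=[0, 0, 0, 0]
Event 1: SEND 0->2: VV[0][0]++ -> VV[0]=[1, 0, 0, 0], msg_vec=[1, 0, 0, 0]; VV[2]=max(VV[2],msg_vec) then VV[2][2]++ -> VV[2]=[1, 0, 1, 0]
Event 2: SEND 2->3: VV[2][2]++ -> VV[2]=[1, 0, 2, 0], msg_vec=[1, 0, 2, 0]; VV[3]=max(VV[3],msg_vec) then VV[3][3]++ -> VV[3]=[1, 0, 2, 1]
Event 3: LOCAL 1: VV[1][1]++ -> VV[1]=[0, 1, 0, 0]
Event 4: LOCAL 1: VV[1][1]++ -> VV[1]=[0, 2, 0, 0]
Event 5: SEND 3->1: VV[3][3]++ -> VV[3]=[1, 0, 2, 2], msg_vec=[1, 0, 2, 2]; VV[1]=max(VV[1],msg_vec) then VV[1][1]++ -> VV[1]=[1, 3, 2, 2]
Event 1 stamp: [1, 0, 0, 0]
Event 4 stamp: [0, 2, 0, 0]
[1, 0, 0, 0] <= [0, 2, 0, 0]? False. Equal? False. Happens-before: False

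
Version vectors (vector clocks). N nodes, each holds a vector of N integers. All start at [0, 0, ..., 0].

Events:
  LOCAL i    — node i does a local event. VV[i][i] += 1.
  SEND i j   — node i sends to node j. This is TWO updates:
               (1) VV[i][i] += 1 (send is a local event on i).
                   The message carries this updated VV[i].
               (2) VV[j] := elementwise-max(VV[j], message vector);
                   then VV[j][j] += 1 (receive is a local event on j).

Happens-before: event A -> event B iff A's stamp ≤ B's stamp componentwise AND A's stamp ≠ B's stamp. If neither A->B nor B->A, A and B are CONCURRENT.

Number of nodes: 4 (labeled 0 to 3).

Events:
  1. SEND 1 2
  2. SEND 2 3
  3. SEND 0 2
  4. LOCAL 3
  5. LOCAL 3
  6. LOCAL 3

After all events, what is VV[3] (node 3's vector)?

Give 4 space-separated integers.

Initial: VV[0]=[0, 0, 0, 0]
Initial: VV[1]=[0, 0, 0, 0]
Initial: VV[2]=[0, 0, 0, 0]
Initial: VV[3]=[0, 0, 0, 0]
Event 1: SEND 1->2: VV[1][1]++ -> VV[1]=[0, 1, 0, 0], msg_vec=[0, 1, 0, 0]; VV[2]=max(VV[2],msg_vec) then VV[2][2]++ -> VV[2]=[0, 1, 1, 0]
Event 2: SEND 2->3: VV[2][2]++ -> VV[2]=[0, 1, 2, 0], msg_vec=[0, 1, 2, 0]; VV[3]=max(VV[3],msg_vec) then VV[3][3]++ -> VV[3]=[0, 1, 2, 1]
Event 3: SEND 0->2: VV[0][0]++ -> VV[0]=[1, 0, 0, 0], msg_vec=[1, 0, 0, 0]; VV[2]=max(VV[2],msg_vec) then VV[2][2]++ -> VV[2]=[1, 1, 3, 0]
Event 4: LOCAL 3: VV[3][3]++ -> VV[3]=[0, 1, 2, 2]
Event 5: LOCAL 3: VV[3][3]++ -> VV[3]=[0, 1, 2, 3]
Event 6: LOCAL 3: VV[3][3]++ -> VV[3]=[0, 1, 2, 4]
Final vectors: VV[0]=[1, 0, 0, 0]; VV[1]=[0, 1, 0, 0]; VV[2]=[1, 1, 3, 0]; VV[3]=[0, 1, 2, 4]

Answer: 0 1 2 4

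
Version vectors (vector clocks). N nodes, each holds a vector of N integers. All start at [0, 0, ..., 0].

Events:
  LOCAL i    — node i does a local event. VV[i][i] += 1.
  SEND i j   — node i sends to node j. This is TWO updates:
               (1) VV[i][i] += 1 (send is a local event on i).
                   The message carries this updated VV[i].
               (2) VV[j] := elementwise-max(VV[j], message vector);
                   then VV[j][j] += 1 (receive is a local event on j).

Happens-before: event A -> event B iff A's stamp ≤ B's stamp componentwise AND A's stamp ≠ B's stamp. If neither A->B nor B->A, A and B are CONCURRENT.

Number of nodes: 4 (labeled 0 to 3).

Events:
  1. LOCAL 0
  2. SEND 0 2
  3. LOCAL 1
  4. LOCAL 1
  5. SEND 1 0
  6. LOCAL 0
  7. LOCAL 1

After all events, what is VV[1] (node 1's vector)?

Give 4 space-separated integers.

Initial: VV[0]=[0, 0, 0, 0]
Initial: VV[1]=[0, 0, 0, 0]
Initial: VV[2]=[0, 0, 0, 0]
Initial: VV[3]=[0, 0, 0, 0]
Event 1: LOCAL 0: VV[0][0]++ -> VV[0]=[1, 0, 0, 0]
Event 2: SEND 0->2: VV[0][0]++ -> VV[0]=[2, 0, 0, 0], msg_vec=[2, 0, 0, 0]; VV[2]=max(VV[2],msg_vec) then VV[2][2]++ -> VV[2]=[2, 0, 1, 0]
Event 3: LOCAL 1: VV[1][1]++ -> VV[1]=[0, 1, 0, 0]
Event 4: LOCAL 1: VV[1][1]++ -> VV[1]=[0, 2, 0, 0]
Event 5: SEND 1->0: VV[1][1]++ -> VV[1]=[0, 3, 0, 0], msg_vec=[0, 3, 0, 0]; VV[0]=max(VV[0],msg_vec) then VV[0][0]++ -> VV[0]=[3, 3, 0, 0]
Event 6: LOCAL 0: VV[0][0]++ -> VV[0]=[4, 3, 0, 0]
Event 7: LOCAL 1: VV[1][1]++ -> VV[1]=[0, 4, 0, 0]
Final vectors: VV[0]=[4, 3, 0, 0]; VV[1]=[0, 4, 0, 0]; VV[2]=[2, 0, 1, 0]; VV[3]=[0, 0, 0, 0]

Answer: 0 4 0 0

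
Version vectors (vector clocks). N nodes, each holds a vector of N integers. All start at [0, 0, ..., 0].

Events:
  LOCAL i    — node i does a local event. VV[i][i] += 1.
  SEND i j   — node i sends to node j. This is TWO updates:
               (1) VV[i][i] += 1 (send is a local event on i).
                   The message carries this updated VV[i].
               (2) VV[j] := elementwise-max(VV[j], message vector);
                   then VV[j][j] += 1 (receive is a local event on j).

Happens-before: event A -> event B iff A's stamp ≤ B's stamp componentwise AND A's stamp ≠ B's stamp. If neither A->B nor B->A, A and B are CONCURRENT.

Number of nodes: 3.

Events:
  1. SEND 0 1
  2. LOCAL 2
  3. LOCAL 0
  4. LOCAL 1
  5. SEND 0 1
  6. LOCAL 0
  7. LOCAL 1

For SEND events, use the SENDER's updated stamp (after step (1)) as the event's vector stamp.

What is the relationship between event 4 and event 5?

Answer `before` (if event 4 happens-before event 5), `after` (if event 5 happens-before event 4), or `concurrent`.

Answer: concurrent

Derivation:
Initial: VV[0]=[0, 0, 0]
Initial: VV[1]=[0, 0, 0]
Initial: VV[2]=[0, 0, 0]
Event 1: SEND 0->1: VV[0][0]++ -> VV[0]=[1, 0, 0], msg_vec=[1, 0, 0]; VV[1]=max(VV[1],msg_vec) then VV[1][1]++ -> VV[1]=[1, 1, 0]
Event 2: LOCAL 2: VV[2][2]++ -> VV[2]=[0, 0, 1]
Event 3: LOCAL 0: VV[0][0]++ -> VV[0]=[2, 0, 0]
Event 4: LOCAL 1: VV[1][1]++ -> VV[1]=[1, 2, 0]
Event 5: SEND 0->1: VV[0][0]++ -> VV[0]=[3, 0, 0], msg_vec=[3, 0, 0]; VV[1]=max(VV[1],msg_vec) then VV[1][1]++ -> VV[1]=[3, 3, 0]
Event 6: LOCAL 0: VV[0][0]++ -> VV[0]=[4, 0, 0]
Event 7: LOCAL 1: VV[1][1]++ -> VV[1]=[3, 4, 0]
Event 4 stamp: [1, 2, 0]
Event 5 stamp: [3, 0, 0]
[1, 2, 0] <= [3, 0, 0]? False
[3, 0, 0] <= [1, 2, 0]? False
Relation: concurrent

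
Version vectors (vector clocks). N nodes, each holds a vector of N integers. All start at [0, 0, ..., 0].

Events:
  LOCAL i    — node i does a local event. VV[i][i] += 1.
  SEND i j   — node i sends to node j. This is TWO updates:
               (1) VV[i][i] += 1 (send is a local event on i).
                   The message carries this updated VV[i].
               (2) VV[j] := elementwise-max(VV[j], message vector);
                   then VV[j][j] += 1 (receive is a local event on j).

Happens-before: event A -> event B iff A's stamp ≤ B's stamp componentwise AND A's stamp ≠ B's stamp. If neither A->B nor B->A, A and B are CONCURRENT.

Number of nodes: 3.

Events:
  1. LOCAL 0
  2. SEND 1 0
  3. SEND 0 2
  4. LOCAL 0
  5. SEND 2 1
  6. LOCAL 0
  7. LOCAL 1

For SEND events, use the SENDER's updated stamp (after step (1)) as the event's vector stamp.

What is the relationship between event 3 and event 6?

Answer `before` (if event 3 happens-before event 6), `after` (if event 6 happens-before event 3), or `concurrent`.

Initial: VV[0]=[0, 0, 0]
Initial: VV[1]=[0, 0, 0]
Initial: VV[2]=[0, 0, 0]
Event 1: LOCAL 0: VV[0][0]++ -> VV[0]=[1, 0, 0]
Event 2: SEND 1->0: VV[1][1]++ -> VV[1]=[0, 1, 0], msg_vec=[0, 1, 0]; VV[0]=max(VV[0],msg_vec) then VV[0][0]++ -> VV[0]=[2, 1, 0]
Event 3: SEND 0->2: VV[0][0]++ -> VV[0]=[3, 1, 0], msg_vec=[3, 1, 0]; VV[2]=max(VV[2],msg_vec) then VV[2][2]++ -> VV[2]=[3, 1, 1]
Event 4: LOCAL 0: VV[0][0]++ -> VV[0]=[4, 1, 0]
Event 5: SEND 2->1: VV[2][2]++ -> VV[2]=[3, 1, 2], msg_vec=[3, 1, 2]; VV[1]=max(VV[1],msg_vec) then VV[1][1]++ -> VV[1]=[3, 2, 2]
Event 6: LOCAL 0: VV[0][0]++ -> VV[0]=[5, 1, 0]
Event 7: LOCAL 1: VV[1][1]++ -> VV[1]=[3, 3, 2]
Event 3 stamp: [3, 1, 0]
Event 6 stamp: [5, 1, 0]
[3, 1, 0] <= [5, 1, 0]? True
[5, 1, 0] <= [3, 1, 0]? False
Relation: before

Answer: before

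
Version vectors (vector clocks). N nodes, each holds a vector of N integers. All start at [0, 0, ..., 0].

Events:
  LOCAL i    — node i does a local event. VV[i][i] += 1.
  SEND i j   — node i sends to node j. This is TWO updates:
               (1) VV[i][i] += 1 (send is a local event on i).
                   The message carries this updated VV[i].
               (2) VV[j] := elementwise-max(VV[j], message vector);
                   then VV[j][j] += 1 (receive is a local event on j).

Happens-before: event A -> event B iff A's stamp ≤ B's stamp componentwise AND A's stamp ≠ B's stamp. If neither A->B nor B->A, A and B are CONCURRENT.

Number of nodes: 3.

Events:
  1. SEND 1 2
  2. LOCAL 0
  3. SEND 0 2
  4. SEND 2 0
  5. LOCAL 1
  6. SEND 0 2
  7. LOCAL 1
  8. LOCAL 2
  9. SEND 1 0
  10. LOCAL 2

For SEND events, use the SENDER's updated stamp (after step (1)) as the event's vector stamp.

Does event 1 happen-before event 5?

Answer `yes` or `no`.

Initial: VV[0]=[0, 0, 0]
Initial: VV[1]=[0, 0, 0]
Initial: VV[2]=[0, 0, 0]
Event 1: SEND 1->2: VV[1][1]++ -> VV[1]=[0, 1, 0], msg_vec=[0, 1, 0]; VV[2]=max(VV[2],msg_vec) then VV[2][2]++ -> VV[2]=[0, 1, 1]
Event 2: LOCAL 0: VV[0][0]++ -> VV[0]=[1, 0, 0]
Event 3: SEND 0->2: VV[0][0]++ -> VV[0]=[2, 0, 0], msg_vec=[2, 0, 0]; VV[2]=max(VV[2],msg_vec) then VV[2][2]++ -> VV[2]=[2, 1, 2]
Event 4: SEND 2->0: VV[2][2]++ -> VV[2]=[2, 1, 3], msg_vec=[2, 1, 3]; VV[0]=max(VV[0],msg_vec) then VV[0][0]++ -> VV[0]=[3, 1, 3]
Event 5: LOCAL 1: VV[1][1]++ -> VV[1]=[0, 2, 0]
Event 6: SEND 0->2: VV[0][0]++ -> VV[0]=[4, 1, 3], msg_vec=[4, 1, 3]; VV[2]=max(VV[2],msg_vec) then VV[2][2]++ -> VV[2]=[4, 1, 4]
Event 7: LOCAL 1: VV[1][1]++ -> VV[1]=[0, 3, 0]
Event 8: LOCAL 2: VV[2][2]++ -> VV[2]=[4, 1, 5]
Event 9: SEND 1->0: VV[1][1]++ -> VV[1]=[0, 4, 0], msg_vec=[0, 4, 0]; VV[0]=max(VV[0],msg_vec) then VV[0][0]++ -> VV[0]=[5, 4, 3]
Event 10: LOCAL 2: VV[2][2]++ -> VV[2]=[4, 1, 6]
Event 1 stamp: [0, 1, 0]
Event 5 stamp: [0, 2, 0]
[0, 1, 0] <= [0, 2, 0]? True. Equal? False. Happens-before: True

Answer: yes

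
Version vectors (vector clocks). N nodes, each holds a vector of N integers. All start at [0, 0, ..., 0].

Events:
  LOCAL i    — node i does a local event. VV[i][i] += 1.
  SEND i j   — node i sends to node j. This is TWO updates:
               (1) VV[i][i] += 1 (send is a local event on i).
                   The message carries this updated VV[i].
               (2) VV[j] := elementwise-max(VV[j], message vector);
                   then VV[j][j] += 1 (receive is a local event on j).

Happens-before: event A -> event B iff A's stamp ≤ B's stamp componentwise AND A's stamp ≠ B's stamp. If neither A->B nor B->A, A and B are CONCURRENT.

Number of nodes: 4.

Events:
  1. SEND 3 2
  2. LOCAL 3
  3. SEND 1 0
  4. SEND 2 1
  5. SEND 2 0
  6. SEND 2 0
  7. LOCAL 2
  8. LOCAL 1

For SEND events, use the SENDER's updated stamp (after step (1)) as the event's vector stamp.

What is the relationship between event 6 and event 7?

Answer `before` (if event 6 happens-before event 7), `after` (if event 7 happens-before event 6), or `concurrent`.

Answer: before

Derivation:
Initial: VV[0]=[0, 0, 0, 0]
Initial: VV[1]=[0, 0, 0, 0]
Initial: VV[2]=[0, 0, 0, 0]
Initial: VV[3]=[0, 0, 0, 0]
Event 1: SEND 3->2: VV[3][3]++ -> VV[3]=[0, 0, 0, 1], msg_vec=[0, 0, 0, 1]; VV[2]=max(VV[2],msg_vec) then VV[2][2]++ -> VV[2]=[0, 0, 1, 1]
Event 2: LOCAL 3: VV[3][3]++ -> VV[3]=[0, 0, 0, 2]
Event 3: SEND 1->0: VV[1][1]++ -> VV[1]=[0, 1, 0, 0], msg_vec=[0, 1, 0, 0]; VV[0]=max(VV[0],msg_vec) then VV[0][0]++ -> VV[0]=[1, 1, 0, 0]
Event 4: SEND 2->1: VV[2][2]++ -> VV[2]=[0, 0, 2, 1], msg_vec=[0, 0, 2, 1]; VV[1]=max(VV[1],msg_vec) then VV[1][1]++ -> VV[1]=[0, 2, 2, 1]
Event 5: SEND 2->0: VV[2][2]++ -> VV[2]=[0, 0, 3, 1], msg_vec=[0, 0, 3, 1]; VV[0]=max(VV[0],msg_vec) then VV[0][0]++ -> VV[0]=[2, 1, 3, 1]
Event 6: SEND 2->0: VV[2][2]++ -> VV[2]=[0, 0, 4, 1], msg_vec=[0, 0, 4, 1]; VV[0]=max(VV[0],msg_vec) then VV[0][0]++ -> VV[0]=[3, 1, 4, 1]
Event 7: LOCAL 2: VV[2][2]++ -> VV[2]=[0, 0, 5, 1]
Event 8: LOCAL 1: VV[1][1]++ -> VV[1]=[0, 3, 2, 1]
Event 6 stamp: [0, 0, 4, 1]
Event 7 stamp: [0, 0, 5, 1]
[0, 0, 4, 1] <= [0, 0, 5, 1]? True
[0, 0, 5, 1] <= [0, 0, 4, 1]? False
Relation: before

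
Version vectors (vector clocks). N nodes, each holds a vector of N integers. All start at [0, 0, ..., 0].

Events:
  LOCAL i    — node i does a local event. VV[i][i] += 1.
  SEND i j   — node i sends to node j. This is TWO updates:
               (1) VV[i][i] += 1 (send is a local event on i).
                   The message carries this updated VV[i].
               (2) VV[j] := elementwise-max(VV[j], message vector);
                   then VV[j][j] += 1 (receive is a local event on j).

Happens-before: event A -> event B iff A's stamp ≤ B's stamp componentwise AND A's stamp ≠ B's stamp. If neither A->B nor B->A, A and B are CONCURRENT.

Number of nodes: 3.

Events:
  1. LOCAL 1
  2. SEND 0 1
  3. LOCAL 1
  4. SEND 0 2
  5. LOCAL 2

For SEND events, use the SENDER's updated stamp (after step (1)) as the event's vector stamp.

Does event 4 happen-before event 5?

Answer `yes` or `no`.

Initial: VV[0]=[0, 0, 0]
Initial: VV[1]=[0, 0, 0]
Initial: VV[2]=[0, 0, 0]
Event 1: LOCAL 1: VV[1][1]++ -> VV[1]=[0, 1, 0]
Event 2: SEND 0->1: VV[0][0]++ -> VV[0]=[1, 0, 0], msg_vec=[1, 0, 0]; VV[1]=max(VV[1],msg_vec) then VV[1][1]++ -> VV[1]=[1, 2, 0]
Event 3: LOCAL 1: VV[1][1]++ -> VV[1]=[1, 3, 0]
Event 4: SEND 0->2: VV[0][0]++ -> VV[0]=[2, 0, 0], msg_vec=[2, 0, 0]; VV[2]=max(VV[2],msg_vec) then VV[2][2]++ -> VV[2]=[2, 0, 1]
Event 5: LOCAL 2: VV[2][2]++ -> VV[2]=[2, 0, 2]
Event 4 stamp: [2, 0, 0]
Event 5 stamp: [2, 0, 2]
[2, 0, 0] <= [2, 0, 2]? True. Equal? False. Happens-before: True

Answer: yes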